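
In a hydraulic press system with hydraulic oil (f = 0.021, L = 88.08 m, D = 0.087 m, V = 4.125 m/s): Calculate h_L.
Formula: h_L = f \frac{L}{D} \frac{V^2}{2g}
h_L = 0.021·(88.08/0.087)·4.125²/(2·9.81) = 18.44 m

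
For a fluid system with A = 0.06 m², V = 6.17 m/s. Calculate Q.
Formula: Q = A V
Q = 0.06·6.17·1000 = 370.2 L/s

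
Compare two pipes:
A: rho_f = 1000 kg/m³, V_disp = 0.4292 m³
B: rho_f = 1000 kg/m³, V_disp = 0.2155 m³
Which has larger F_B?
F_B(A) = 4210 N, F_B(B) = 2114 N. Answer: A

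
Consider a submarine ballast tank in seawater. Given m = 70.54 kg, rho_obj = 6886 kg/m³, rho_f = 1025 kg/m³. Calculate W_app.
Formula: W_{app} = mg\left(1 - \frac{\rho_f}{\rho_{obj}}\right)
W_app = 70.54·9.81·(1 − 1025/6886) = 589 N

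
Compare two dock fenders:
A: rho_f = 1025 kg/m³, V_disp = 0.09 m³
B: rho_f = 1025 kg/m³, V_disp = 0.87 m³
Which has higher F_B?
F_B(A) = 905 N, F_B(B) = 8748 N. Answer: B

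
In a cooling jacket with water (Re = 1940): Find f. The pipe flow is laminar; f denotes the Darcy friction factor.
Formula: f = \frac{64}{Re}
f = 64/1940 = 0.03299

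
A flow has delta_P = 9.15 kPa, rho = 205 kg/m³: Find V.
Formula: V = \sqrt{\frac{2 \Delta P}{\rho}}
V = √(2·(9.15·1000)/205) = 9.448 m/s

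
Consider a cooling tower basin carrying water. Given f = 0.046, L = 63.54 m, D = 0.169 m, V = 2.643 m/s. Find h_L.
Formula: h_L = f \frac{L}{D} \frac{V^2}{2g}
h_L = 0.046·(63.54/0.169)·2.643²/(2·9.81) = 6.158 m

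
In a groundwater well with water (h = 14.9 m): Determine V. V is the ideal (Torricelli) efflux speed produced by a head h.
Formula: V = \sqrt{2 g h}
V = √(2·9.81·14.9) = 17.1 m/s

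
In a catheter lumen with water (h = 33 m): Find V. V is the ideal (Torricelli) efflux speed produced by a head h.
Formula: V = \sqrt{2 g h}
V = √(2·9.81·33) = 25.45 m/s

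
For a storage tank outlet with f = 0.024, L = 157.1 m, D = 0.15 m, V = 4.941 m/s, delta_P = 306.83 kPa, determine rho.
Formula: \Delta P = f \frac{L}{D} \frac{\rho V^2}{2}
Substituting knowns: 306.83 = 0.024·(157.1/0.15)·0.5·rho·4.941²/1000
Solving for rho: rho = (306.83·1000)/(0.024·(157.1/0.15)·0.5·4.941²) = 1000 kg/m³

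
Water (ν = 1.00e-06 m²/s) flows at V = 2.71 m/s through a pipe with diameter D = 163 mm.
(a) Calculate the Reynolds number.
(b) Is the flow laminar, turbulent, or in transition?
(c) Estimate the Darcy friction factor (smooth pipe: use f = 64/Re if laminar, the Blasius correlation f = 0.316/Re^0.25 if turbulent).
(a) Re = V·D/ν = 2.71·0.163/1.00e-06 = 441730
(b) Flow regime: turbulent (Re > 4000)
(c) Friction factor: f = 0.316/Re^0.25 = 0.316/441730^0.25 = 0.01226 (Blasius is strictly valid for Re ≲ 1e5; used here as the smooth-pipe estimate the problem specifies)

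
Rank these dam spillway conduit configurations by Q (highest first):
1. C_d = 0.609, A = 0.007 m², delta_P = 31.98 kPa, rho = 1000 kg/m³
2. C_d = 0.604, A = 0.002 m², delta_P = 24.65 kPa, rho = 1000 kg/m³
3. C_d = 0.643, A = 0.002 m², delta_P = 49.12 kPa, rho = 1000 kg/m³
Case 1: Q = 34.09 L/s
Case 2: Q = 8.482 L/s
Case 3: Q = 12.75 L/s
Ranking (highest first): 1, 3, 2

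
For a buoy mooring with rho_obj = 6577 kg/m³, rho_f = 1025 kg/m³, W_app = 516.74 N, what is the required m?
Formula: W_{app} = mg\left(1 - \frac{\rho_f}{\rho_{obj}}\right)
Substituting knowns: 516.74 = m·9.81·(1 − 1025/6577)
Solving for m: m = 516.74/(9.81·(1 − 1025/6577)) = 62.4 kg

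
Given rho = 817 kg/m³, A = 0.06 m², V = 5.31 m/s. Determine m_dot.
Formula: \dot{m} = \rho A V
m_dot = 817·0.06·5.31 = 260.3 kg/s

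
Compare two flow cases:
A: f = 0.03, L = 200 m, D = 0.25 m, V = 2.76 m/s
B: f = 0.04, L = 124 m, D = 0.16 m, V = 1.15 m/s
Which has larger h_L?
h_L(A) = 9.318 m, h_L(B) = 2.09 m. Answer: A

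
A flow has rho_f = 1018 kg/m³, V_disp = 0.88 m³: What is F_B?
Formula: F_B = \rho_f g V_{disp}
F_B = 1018·9.81·0.88 = 8788 N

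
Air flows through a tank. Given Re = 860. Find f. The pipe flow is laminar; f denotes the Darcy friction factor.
Formula: f = \frac{64}{Re}
f = 64/860 = 0.07442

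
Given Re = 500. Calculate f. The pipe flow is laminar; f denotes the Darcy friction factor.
Formula: f = \frac{64}{Re}
f = 64/500 = 0.128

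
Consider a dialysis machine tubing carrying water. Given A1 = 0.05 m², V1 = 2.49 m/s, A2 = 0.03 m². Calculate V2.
Formula: V_2 = \frac{A_1 V_1}{A_2}
V2 = 0.05·2.49/0.03 = 4.15 m/s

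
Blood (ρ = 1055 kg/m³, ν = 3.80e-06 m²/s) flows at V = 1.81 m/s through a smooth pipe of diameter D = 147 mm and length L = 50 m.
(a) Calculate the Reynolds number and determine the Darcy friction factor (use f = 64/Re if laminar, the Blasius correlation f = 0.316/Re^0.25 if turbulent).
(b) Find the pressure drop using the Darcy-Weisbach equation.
(a) Re = V·D/ν = 1.81·0.147/3.80e-06 = 70018 → turbulent (Re > 4000); f = 0.316/Re^0.25 = 0.316/70018^0.25 = 0.019426
(b) Darcy-Weisbach: ΔP = f·(L/D)·½ρV²/1000 = 0.019426·(50/0.147)·½·1055·1.81²/1000 = 11.42 kPa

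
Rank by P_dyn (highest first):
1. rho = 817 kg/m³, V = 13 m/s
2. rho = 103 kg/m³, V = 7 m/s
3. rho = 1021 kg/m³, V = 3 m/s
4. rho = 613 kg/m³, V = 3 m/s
Case 1: P_dyn = 69.04 kPa
Case 2: P_dyn = 2.523 kPa
Case 3: P_dyn = 4.595 kPa
Case 4: P_dyn = 2.759 kPa
Ranking (highest first): 1, 3, 4, 2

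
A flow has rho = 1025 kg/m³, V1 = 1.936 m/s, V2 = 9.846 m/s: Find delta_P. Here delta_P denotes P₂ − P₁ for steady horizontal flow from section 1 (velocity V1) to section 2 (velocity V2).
Formula: \Delta P = \frac{1}{2} \rho (V_1^2 - V_2^2)
delta_P = 0.5·1025·(1.936² − 9.846²)/1000 = -47.76 kPa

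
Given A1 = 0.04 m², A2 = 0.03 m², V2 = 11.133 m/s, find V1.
Formula: V_2 = \frac{A_1 V_1}{A_2}
Substituting knowns: 11.133 = 0.04·V1/0.03
Solving for V1: V1 = 11.133·0.03/0.04 = 8.35 m/s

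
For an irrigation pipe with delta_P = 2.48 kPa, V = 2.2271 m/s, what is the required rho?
Formula: V = \sqrt{\frac{2 \Delta P}{\rho}}
Substituting knowns: 2.2271 = √(2·(2.48·1000)/rho)
Solving for rho: rho = 2·(2.48·1000)/2.2271² = 1000 kg/m³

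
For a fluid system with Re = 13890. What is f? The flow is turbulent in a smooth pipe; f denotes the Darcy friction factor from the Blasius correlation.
Formula: f = \frac{0.316}{Re^{0.25}}
f = 0.316/13890^0.25 = 0.02911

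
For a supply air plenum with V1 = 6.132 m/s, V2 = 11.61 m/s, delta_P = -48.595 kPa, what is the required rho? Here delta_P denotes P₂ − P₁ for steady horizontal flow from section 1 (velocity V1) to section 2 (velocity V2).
Formula: \Delta P = \frac{1}{2} \rho (V_1^2 - V_2^2)
Substituting knowns: -48.595 = 0.5·rho·(6.132² − 11.61²)/1000
Solving for rho: rho = 2·(-48.595·1000)/(6.132² − 11.61²) = 1000 kg/m³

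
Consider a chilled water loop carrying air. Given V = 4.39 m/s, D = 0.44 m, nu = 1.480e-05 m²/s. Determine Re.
Formula: Re = \frac{V D}{\nu}
Re = 4.39·0.44/1.480e-05 = 130514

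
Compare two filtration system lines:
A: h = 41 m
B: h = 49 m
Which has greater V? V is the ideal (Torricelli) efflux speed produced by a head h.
V(A) = 28.36 m/s, V(B) = 31.01 m/s. Answer: B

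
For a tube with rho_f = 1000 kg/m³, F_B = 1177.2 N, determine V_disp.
Formula: F_B = \rho_f g V_{disp}
Substituting knowns: 1177.2 = 1000·9.81·V_disp
Solving for V_disp: V_disp = 1177.2/(1000·9.81) = 0.12 m³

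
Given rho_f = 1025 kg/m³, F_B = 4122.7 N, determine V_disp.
Formula: F_B = \rho_f g V_{disp}
Substituting knowns: 4122.7 = 1025·9.81·V_disp
Solving for V_disp: V_disp = 4122.7/(1025·9.81) = 0.41 m³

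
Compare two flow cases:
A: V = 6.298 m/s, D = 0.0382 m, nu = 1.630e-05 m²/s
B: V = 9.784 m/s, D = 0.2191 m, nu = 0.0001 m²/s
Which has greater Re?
Re(A) = 14760, Re(B) = 21437. Answer: B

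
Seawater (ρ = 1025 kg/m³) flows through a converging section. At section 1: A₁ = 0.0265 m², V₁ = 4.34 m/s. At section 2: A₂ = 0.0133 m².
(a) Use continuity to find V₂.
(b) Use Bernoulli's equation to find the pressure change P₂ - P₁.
(a) Continuity: A₁V₁=A₂V₂ -> V₂=A₁V₁/A₂=0.0265*4.34/0.0133=8.65 m/s
(b) Bernoulli: P₂-P₁=0.5*rho*(V₁^2-V₂^2)/1000=0.5*1025*(4.34^2-8.65^2)/1000=-28.69 kPa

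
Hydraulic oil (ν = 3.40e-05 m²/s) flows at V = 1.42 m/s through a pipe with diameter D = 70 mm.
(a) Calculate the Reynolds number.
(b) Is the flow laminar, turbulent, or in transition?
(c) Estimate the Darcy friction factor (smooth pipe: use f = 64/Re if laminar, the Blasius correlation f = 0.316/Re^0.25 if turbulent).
(a) Re = V·D/ν = 1.42·0.07/3.40e-05 = 2923.5
(b) Flow regime: transition (2300 ≤ Re ≤ 4000)
(c) Friction factor: f ≈ 0.04 (transitional regime, no simple correlation)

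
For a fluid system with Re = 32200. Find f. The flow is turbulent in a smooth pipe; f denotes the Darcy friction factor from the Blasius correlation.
Formula: f = \frac{0.316}{Re^{0.25}}
f = 0.316/32200^0.25 = 0.02359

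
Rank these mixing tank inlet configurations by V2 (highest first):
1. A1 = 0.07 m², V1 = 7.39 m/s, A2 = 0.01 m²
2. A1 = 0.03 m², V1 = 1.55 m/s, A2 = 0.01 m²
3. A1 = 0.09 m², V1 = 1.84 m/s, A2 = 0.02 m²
Case 1: V2 = 51.73 m/s
Case 2: V2 = 4.65 m/s
Case 3: V2 = 8.28 m/s
Ranking (highest first): 1, 3, 2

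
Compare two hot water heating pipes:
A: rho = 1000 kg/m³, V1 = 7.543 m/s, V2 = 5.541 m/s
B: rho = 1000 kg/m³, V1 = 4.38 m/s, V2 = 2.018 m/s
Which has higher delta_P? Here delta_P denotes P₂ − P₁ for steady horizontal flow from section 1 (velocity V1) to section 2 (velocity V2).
delta_P(A) = 13.1 kPa, delta_P(B) = 7.556 kPa. Answer: A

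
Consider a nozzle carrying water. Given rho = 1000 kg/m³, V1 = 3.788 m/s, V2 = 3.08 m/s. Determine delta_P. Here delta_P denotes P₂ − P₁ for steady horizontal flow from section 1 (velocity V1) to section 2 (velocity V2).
Formula: \Delta P = \frac{1}{2} \rho (V_1^2 - V_2^2)
delta_P = 0.5·1000·(3.788² − 3.08²)/1000 = 2.431 kPa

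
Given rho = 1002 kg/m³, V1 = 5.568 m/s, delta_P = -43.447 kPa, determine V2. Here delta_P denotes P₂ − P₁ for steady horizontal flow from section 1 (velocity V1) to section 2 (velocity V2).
Formula: \Delta P = \frac{1}{2} \rho (V_1^2 - V_2^2)
Substituting knowns: -43.447 = 0.5·1002·(5.568² − V2²)/1000
Solving for V2: V2 = √(5.568² − 2·(-43.447·1000)/1002) = 10.85 m/s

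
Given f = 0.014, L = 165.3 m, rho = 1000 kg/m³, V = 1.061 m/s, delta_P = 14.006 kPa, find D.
Formula: \Delta P = f \frac{L}{D} \frac{\rho V^2}{2}
Substituting knowns: 14.006 = 0.014·(165.3/D)·0.5·1000·1.061²/1000
Solving for D: D = 0.014·165.3·0.5·1000·1.061²/(14.006·1000) = 0.093 m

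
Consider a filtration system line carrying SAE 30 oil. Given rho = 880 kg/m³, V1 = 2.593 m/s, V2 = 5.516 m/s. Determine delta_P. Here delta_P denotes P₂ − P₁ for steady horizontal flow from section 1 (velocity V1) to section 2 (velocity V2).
Formula: \Delta P = \frac{1}{2} \rho (V_1^2 - V_2^2)
delta_P = 0.5·880·(2.593² − 5.516²)/1000 = -10.43 kPa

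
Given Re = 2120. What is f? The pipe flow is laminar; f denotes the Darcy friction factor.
Formula: f = \frac{64}{Re}
f = 64/2120 = 0.03019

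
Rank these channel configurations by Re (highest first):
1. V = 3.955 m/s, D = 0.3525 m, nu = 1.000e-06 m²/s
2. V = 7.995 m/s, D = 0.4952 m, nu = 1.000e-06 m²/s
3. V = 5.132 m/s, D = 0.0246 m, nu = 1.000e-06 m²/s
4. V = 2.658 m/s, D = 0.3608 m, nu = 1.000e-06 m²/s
Case 1: Re = 1.394e+06
Case 2: Re = 3.959e+06
Case 3: Re = 126247
Case 4: Re = 959006
Ranking (highest first): 2, 1, 4, 3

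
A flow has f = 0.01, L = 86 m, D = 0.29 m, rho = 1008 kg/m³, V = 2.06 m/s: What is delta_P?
Formula: \Delta P = f \frac{L}{D} \frac{\rho V^2}{2}
delta_P = 0.01·(86/0.29)·0.5·1008·2.06²/1000 = 6.343 kPa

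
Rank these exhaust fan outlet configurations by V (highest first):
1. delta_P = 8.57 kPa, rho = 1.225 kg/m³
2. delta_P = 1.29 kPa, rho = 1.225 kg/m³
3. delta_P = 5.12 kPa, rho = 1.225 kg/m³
Case 1: V = 118.3 m/s
Case 2: V = 45.89 m/s
Case 3: V = 91.43 m/s
Ranking (highest first): 1, 3, 2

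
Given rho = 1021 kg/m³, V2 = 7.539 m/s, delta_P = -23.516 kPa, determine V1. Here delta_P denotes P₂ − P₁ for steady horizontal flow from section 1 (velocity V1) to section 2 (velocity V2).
Formula: \Delta P = \frac{1}{2} \rho (V_1^2 - V_2^2)
Substituting knowns: -23.516 = 0.5·1021·(V1² − 7.539²)/1000
Solving for V1: V1 = √(7.539² + 2·(-23.516·1000)/1021) = 3.282 m/s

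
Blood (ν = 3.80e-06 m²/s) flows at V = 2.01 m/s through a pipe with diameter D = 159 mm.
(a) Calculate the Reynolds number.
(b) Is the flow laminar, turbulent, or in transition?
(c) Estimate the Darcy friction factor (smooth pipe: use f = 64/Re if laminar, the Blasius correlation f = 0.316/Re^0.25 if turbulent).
(a) Re = V·D/ν = 2.01·0.159/3.80e-06 = 84103
(b) Flow regime: turbulent (Re > 4000)
(c) Friction factor: f = 0.316/Re^0.25 = 0.316/84103^0.25 = 0.01856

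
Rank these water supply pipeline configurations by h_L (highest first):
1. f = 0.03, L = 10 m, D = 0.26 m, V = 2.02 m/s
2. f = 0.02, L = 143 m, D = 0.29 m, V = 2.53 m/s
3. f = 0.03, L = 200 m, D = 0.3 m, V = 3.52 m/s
Case 1: h_L = 0.24 m
Case 2: h_L = 3.217 m
Case 3: h_L = 12.63 m
Ranking (highest first): 3, 2, 1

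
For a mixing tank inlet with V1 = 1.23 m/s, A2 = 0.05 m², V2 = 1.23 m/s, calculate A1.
Formula: V_2 = \frac{A_1 V_1}{A_2}
Substituting knowns: 1.23 = A1·1.23/0.05
Solving for A1: A1 = 1.23·0.05/1.23 = 0.05 m²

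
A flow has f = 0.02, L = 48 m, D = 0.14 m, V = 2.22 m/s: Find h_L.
Formula: h_L = f \frac{L}{D} \frac{V^2}{2g}
h_L = 0.02·(48/0.14)·2.22²/(2·9.81) = 1.722 m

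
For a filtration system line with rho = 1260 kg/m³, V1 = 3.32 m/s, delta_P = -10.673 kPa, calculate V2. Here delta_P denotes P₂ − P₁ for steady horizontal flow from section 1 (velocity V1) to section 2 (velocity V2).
Formula: \Delta P = \frac{1}{2} \rho (V_1^2 - V_2^2)
Substituting knowns: -10.673 = 0.5·1260·(3.32² − V2²)/1000
Solving for V2: V2 = √(3.32² − 2·(-10.673·1000)/1260) = 5.288 m/s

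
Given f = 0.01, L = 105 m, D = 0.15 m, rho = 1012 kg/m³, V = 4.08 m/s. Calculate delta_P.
Formula: \Delta P = f \frac{L}{D} \frac{\rho V^2}{2}
delta_P = 0.01·(105/0.15)·0.5·1012·4.08²/1000 = 58.96 kPa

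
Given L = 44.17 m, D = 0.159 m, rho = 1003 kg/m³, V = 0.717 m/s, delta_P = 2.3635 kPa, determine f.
Formula: \Delta P = f \frac{L}{D} \frac{\rho V^2}{2}
Substituting knowns: 2.3635 = f·(44.17/0.159)·0.5·1003·0.717²/1000
Solving for f: f = (2.3635·1000)/((44.17/0.159)·0.5·1003·0.717²) = 0.033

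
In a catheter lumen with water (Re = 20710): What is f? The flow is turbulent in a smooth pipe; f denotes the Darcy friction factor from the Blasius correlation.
Formula: f = \frac{0.316}{Re^{0.25}}
f = 0.316/20710^0.25 = 0.02634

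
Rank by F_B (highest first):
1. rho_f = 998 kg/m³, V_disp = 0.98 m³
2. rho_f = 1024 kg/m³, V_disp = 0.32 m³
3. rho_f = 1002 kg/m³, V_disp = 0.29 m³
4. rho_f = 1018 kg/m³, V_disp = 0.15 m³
Case 1: F_B = 9595 N
Case 2: F_B = 3215 N
Case 3: F_B = 2851 N
Case 4: F_B = 1498 N
Ranking (highest first): 1, 2, 3, 4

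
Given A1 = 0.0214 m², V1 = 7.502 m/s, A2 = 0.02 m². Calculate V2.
Formula: V_2 = \frac{A_1 V_1}{A_2}
V2 = 0.0214·7.502/0.02 = 8.027 m/s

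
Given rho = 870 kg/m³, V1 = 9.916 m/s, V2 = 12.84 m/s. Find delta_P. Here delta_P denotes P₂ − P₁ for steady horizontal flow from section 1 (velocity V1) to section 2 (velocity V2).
Formula: \Delta P = \frac{1}{2} \rho (V_1^2 - V_2^2)
delta_P = 0.5·870·(9.916² − 12.84²)/1000 = -28.94 kPa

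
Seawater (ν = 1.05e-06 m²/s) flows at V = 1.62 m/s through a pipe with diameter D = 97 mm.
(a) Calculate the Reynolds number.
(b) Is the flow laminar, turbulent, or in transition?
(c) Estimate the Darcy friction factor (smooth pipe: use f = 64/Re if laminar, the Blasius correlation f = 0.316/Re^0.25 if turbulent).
(a) Re = V·D/ν = 1.62·0.097/1.05e-06 = 149660
(b) Flow regime: turbulent (Re > 4000)
(c) Friction factor: f = 0.316/Re^0.25 = 0.316/149660^0.25 = 0.01607 (Blasius is strictly valid for Re ≲ 1e5; used here as the smooth-pipe estimate the problem specifies)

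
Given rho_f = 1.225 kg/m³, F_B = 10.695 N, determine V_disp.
Formula: F_B = \rho_f g V_{disp}
Substituting knowns: 10.695 = 1.225·9.81·V_disp
Solving for V_disp: V_disp = 10.695/(1.225·9.81) = 0.89 m³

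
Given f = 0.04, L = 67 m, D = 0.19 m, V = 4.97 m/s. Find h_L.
Formula: h_L = f \frac{L}{D} \frac{V^2}{2g}
h_L = 0.04·(67/0.19)·4.97²/(2·9.81) = 17.76 m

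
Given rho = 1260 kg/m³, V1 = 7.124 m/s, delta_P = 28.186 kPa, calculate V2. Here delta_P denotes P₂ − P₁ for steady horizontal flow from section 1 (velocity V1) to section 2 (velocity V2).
Formula: \Delta P = \frac{1}{2} \rho (V_1^2 - V_2^2)
Substituting knowns: 28.186 = 0.5·1260·(7.124² − V2²)/1000
Solving for V2: V2 = √(7.124² − 2·(28.186·1000)/1260) = 2.452 m/s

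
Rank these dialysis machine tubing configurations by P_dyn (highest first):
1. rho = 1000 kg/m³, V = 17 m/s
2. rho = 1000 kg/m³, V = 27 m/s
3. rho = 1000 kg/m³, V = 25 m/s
Case 1: P_dyn = 144.5 kPa
Case 2: P_dyn = 364.5 kPa
Case 3: P_dyn = 312.5 kPa
Ranking (highest first): 2, 3, 1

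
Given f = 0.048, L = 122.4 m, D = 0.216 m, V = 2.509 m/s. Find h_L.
Formula: h_L = f \frac{L}{D} \frac{V^2}{2g}
h_L = 0.048·(122.4/0.216)·2.509²/(2·9.81) = 8.727 m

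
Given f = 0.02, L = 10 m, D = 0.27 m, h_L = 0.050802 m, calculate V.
Formula: h_L = f \frac{L}{D} \frac{V^2}{2g}
Substituting knowns: 0.050802 = 0.02·(10/0.27)·V²/(2·9.81)
Solving for V: V = √(0.050802·2·9.81/(0.02·(10/0.27))) = 1.16 m/s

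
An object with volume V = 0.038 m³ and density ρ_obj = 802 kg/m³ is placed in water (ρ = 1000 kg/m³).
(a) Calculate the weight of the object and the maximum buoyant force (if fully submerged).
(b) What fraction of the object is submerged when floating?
(a) W=rho_obj*g*V=802*9.81*0.038=299.0 N; F_B(max)=rho*g*V=1000*9.81*0.038=372.8 N
(b) Floating fraction=rho_obj/rho=802/1000=0.802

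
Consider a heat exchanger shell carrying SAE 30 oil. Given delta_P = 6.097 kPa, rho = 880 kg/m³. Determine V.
Formula: V = \sqrt{\frac{2 \Delta P}{\rho}}
V = √(2·(6.097·1000)/880) = 3.722 m/s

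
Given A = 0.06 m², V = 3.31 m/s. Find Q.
Formula: Q = A V
Q = 0.06·3.31·1000 = 198.6 L/s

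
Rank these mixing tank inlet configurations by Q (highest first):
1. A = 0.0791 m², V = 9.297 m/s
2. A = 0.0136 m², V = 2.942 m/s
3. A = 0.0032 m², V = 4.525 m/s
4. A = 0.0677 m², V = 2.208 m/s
Case 1: Q = 735.4 L/s
Case 2: Q = 40.01 L/s
Case 3: Q = 14.48 L/s
Case 4: Q = 149.5 L/s
Ranking (highest first): 1, 4, 2, 3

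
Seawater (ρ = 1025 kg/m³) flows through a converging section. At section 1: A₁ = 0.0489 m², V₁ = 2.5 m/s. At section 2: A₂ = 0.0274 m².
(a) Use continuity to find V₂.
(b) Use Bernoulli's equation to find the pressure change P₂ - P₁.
(a) Continuity: A₁V₁=A₂V₂ -> V₂=A₁V₁/A₂=0.0489*2.5/0.0274=4.46 m/s
(b) Bernoulli: P₂-P₁=0.5*rho*(V₁^2-V₂^2)/1000=0.5*1025*(2.5^2-4.46^2)/1000=-6.991 kPa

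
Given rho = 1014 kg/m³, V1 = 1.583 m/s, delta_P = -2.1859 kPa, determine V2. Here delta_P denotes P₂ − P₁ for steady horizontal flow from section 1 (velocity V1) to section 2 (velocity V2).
Formula: \Delta P = \frac{1}{2} \rho (V_1^2 - V_2^2)
Substituting knowns: -2.1859 = 0.5·1014·(1.583² − V2²)/1000
Solving for V2: V2 = √(1.583² − 2·(-2.1859·1000)/1014) = 2.611 m/s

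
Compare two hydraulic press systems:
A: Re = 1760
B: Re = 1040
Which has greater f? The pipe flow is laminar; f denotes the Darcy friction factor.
f(A) = 0.03636, f(B) = 0.06154. Answer: B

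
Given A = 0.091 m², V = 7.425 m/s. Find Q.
Formula: Q = A V
Q = 0.091·7.425·1000 = 675.7 L/s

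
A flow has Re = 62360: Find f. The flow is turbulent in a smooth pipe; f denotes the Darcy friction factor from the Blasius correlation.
Formula: f = \frac{0.316}{Re^{0.25}}
f = 0.316/62360^0.25 = 0.02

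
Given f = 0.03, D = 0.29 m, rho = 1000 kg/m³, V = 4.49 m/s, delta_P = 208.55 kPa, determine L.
Formula: \Delta P = f \frac{L}{D} \frac{\rho V^2}{2}
Substituting knowns: 208.55 = 0.03·(L/0.29)·0.5·1000·4.49²/1000
Solving for L: L = (208.55·1000)·0.29/(0.03·0.5·1000·4.49²) = 200 m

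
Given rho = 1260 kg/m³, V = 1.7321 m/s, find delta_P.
Formula: V = \sqrt{\frac{2 \Delta P}{\rho}}
Substituting knowns: 1.7321 = √(2·(delta_P·1000)/1260)
Solving for delta_P: delta_P = 1.7321²·1260/2/1000 = 1.89 kPa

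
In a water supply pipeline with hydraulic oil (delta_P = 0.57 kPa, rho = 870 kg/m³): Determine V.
Formula: V = \sqrt{\frac{2 \Delta P}{\rho}}
V = √(2·(0.57·1000)/870) = 1.145 m/s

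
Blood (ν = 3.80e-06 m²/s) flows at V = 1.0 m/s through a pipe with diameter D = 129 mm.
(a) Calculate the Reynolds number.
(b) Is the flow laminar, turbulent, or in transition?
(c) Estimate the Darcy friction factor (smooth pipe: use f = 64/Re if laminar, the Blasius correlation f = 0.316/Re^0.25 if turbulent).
(a) Re = V·D/ν = 1.0·0.129/3.80e-06 = 33947
(b) Flow regime: turbulent (Re > 4000)
(c) Friction factor: f = 0.316/Re^0.25 = 0.316/33947^0.25 = 0.02328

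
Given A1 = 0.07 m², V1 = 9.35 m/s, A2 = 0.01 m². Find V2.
Formula: V_2 = \frac{A_1 V_1}{A_2}
V2 = 0.07·9.35/0.01 = 65.45 m/s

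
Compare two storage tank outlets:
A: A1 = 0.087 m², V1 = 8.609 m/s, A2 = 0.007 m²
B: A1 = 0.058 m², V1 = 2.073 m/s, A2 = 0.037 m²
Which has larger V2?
V2(A) = 107 m/s, V2(B) = 3.25 m/s. Answer: A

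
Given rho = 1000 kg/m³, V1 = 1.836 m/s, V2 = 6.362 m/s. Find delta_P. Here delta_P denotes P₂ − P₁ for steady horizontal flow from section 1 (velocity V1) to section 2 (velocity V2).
Formula: \Delta P = \frac{1}{2} \rho (V_1^2 - V_2^2)
delta_P = 0.5·1000·(1.836² − 6.362²)/1000 = -18.55 kPa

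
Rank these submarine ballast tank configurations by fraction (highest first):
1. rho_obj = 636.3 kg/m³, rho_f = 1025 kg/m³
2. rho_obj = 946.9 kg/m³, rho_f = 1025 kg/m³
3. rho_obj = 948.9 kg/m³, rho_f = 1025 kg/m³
Case 1: fraction = 0.6208
Case 2: fraction = 0.9238
Case 3: fraction = 0.9258
Ranking (highest first): 3, 2, 1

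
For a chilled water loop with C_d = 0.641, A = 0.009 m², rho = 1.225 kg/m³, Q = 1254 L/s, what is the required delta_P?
Formula: Q = C_d A \sqrt{\frac{2 \Delta P}{\rho}}
Substituting knowns: 1254 = 0.641·0.009·√(2·(delta_P·1000)/1.225)·1000
Solving for delta_P: delta_P = ((1254/1000)/(0.641·0.009))²·1.225/2/1000 = 28.94 kPa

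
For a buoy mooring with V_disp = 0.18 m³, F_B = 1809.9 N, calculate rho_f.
Formula: F_B = \rho_f g V_{disp}
Substituting knowns: 1809.9 = rho_f·9.81·0.18
Solving for rho_f: rho_f = 1809.9/(9.81·0.18) = 1025 kg/m³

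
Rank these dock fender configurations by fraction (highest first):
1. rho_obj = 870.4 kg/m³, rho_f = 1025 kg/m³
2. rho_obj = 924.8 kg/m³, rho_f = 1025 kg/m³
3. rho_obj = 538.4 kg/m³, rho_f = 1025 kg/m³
Case 1: fraction = 0.8492
Case 2: fraction = 0.9022
Case 3: fraction = 0.5253
Ranking (highest first): 2, 1, 3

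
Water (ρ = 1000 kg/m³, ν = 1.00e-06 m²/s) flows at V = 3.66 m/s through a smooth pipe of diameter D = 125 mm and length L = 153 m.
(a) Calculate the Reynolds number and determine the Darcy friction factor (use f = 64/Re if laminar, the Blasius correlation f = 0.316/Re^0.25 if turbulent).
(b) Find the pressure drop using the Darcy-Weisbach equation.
(a) Re = V·D/ν = 3.66·0.125/1.00e-06 = 457500 → turbulent (Re > 4000); f = 0.316/Re^0.25 = 0.316/457500^0.25 = 0.01215 (Blasius is strictly valid for Re ≲ 1e5; used here as the smooth-pipe estimate the problem specifies)
(b) Darcy-Weisbach: ΔP = f·(L/D)·½ρV²/1000 = 0.01215·(153/0.125)·½·1000·3.66²/1000 = 99.61 kPa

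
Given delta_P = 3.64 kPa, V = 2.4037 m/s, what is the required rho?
Formula: V = \sqrt{\frac{2 \Delta P}{\rho}}
Substituting knowns: 2.4037 = √(2·(3.64·1000)/rho)
Solving for rho: rho = 2·(3.64·1000)/2.4037² = 1260 kg/m³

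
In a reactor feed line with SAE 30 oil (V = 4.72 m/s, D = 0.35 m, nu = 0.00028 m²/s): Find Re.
Formula: Re = \frac{V D}{\nu}
Re = 4.72·0.35/0.00028 = 5900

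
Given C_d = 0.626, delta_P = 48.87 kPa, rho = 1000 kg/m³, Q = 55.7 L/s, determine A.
Formula: Q = C_d A \sqrt{\frac{2 \Delta P}{\rho}}
Substituting knowns: 55.7 = 0.626·A·√(2·(48.87·1000)/1000)·1000
Solving for A: A = (55.7/1000)/(0.626·√(2·(48.87·1000)/1000)) = 0.009 m²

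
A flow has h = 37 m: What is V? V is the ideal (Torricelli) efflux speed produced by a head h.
Formula: V = \sqrt{2 g h}
V = √(2·9.81·37) = 26.94 m/s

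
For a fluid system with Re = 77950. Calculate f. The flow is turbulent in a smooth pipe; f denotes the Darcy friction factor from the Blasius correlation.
Formula: f = \frac{0.316}{Re^{0.25}}
f = 0.316/77950^0.25 = 0.01891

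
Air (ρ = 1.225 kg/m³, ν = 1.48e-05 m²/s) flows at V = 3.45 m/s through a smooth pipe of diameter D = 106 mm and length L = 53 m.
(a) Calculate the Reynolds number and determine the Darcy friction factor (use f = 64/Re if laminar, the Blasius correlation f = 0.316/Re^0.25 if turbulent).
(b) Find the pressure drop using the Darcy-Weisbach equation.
(a) Re = V·D/ν = 3.45·0.106/1.48e-05 = 24709 → turbulent (Re > 4000); f = 0.316/Re^0.25 = 0.316/24709^0.25 = 0.025204
(b) Darcy-Weisbach: ΔP = f·(L/D)·½ρV²/1000 = 0.025204·(53/0.106)·½·1.225·3.45²/1000 = 0.09187 kPa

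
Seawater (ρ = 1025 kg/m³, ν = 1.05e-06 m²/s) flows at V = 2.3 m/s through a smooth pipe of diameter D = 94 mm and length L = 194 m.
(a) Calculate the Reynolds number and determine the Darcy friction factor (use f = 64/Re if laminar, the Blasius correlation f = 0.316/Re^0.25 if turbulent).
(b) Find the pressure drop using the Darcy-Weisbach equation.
(a) Re = V·D/ν = 2.3·0.094/1.05e-06 = 205900 → turbulent (Re > 4000); f = 0.316/Re^0.25 = 0.316/205900^0.25 = 0.014835 (Blasius is strictly valid for Re ≲ 1e5; used here as the smooth-pipe estimate the problem specifies)
(b) Darcy-Weisbach: ΔP = f·(L/D)·½ρV²/1000 = 0.014835·(194/0.094)·½·1025·2.3²/1000 = 83.01 kPa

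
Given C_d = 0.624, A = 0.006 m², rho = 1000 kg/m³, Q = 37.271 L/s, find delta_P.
Formula: Q = C_d A \sqrt{\frac{2 \Delta P}{\rho}}
Substituting knowns: 37.271 = 0.624·0.006·√(2·(delta_P·1000)/1000)·1000
Solving for delta_P: delta_P = ((37.271/1000)/(0.624·0.006))²·1000/2/1000 = 49.55 kPa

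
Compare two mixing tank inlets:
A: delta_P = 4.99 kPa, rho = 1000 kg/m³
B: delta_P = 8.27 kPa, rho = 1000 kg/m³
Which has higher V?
V(A) = 3.159 m/s, V(B) = 4.067 m/s. Answer: B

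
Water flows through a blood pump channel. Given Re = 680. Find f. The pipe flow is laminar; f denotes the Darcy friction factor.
Formula: f = \frac{64}{Re}
f = 64/680 = 0.09412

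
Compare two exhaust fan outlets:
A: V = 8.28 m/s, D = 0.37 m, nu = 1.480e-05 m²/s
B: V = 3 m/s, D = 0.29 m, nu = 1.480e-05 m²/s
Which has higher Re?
Re(A) = 207000, Re(B) = 58784. Answer: A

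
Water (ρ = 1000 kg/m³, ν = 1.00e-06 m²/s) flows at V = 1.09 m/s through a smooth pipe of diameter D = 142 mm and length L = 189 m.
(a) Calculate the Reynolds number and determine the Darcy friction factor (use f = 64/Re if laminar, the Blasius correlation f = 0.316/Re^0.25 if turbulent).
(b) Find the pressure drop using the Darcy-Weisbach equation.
(a) Re = V·D/ν = 1.09·0.142/1.00e-06 = 154780 → turbulent (Re > 4000); f = 0.316/Re^0.25 = 0.316/154780^0.25 = 0.015932 (Blasius is strictly valid for Re ≲ 1e5; used here as the smooth-pipe estimate the problem specifies)
(b) Darcy-Weisbach: ΔP = f·(L/D)·½ρV²/1000 = 0.015932·(189/0.142)·½·1000·1.09²/1000 = 12.6 kPa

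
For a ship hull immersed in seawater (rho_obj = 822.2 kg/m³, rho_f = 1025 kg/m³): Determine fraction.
Formula: f_{sub} = \frac{\rho_{obj}}{\rho_f}
fraction = 822.2/1025 = 0.8021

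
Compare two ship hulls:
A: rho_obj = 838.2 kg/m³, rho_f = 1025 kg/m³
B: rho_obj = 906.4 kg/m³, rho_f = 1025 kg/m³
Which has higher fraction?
fraction(A) = 0.8178, fraction(B) = 0.8843. Answer: B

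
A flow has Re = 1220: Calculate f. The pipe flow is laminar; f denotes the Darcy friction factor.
Formula: f = \frac{64}{Re}
f = 64/1220 = 0.05246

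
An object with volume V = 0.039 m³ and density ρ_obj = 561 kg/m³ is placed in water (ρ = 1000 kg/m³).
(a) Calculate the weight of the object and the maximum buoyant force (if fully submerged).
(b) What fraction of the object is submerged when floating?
(a) W=rho_obj*g*V=561*9.81*0.039=214.6 N; F_B(max)=rho*g*V=1000*9.81*0.039=382.6 N
(b) Floating fraction=rho_obj/rho=561/1000=0.561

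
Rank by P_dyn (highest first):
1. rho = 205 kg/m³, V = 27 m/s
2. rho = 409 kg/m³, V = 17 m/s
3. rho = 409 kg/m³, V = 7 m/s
Case 1: P_dyn = 74.72 kPa
Case 2: P_dyn = 59.1 kPa
Case 3: P_dyn = 10.02 kPa
Ranking (highest first): 1, 2, 3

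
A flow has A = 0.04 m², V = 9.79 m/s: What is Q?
Formula: Q = A V
Q = 0.04·9.79·1000 = 391.6 L/s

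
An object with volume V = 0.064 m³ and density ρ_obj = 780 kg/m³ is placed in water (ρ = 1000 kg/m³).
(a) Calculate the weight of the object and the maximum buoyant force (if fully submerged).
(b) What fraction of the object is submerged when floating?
(a) W=rho_obj*g*V=780*9.81*0.064=489.7 N; F_B(max)=rho*g*V=1000*9.81*0.064=627.8 N
(b) Floating fraction=rho_obj/rho=780/1000=0.780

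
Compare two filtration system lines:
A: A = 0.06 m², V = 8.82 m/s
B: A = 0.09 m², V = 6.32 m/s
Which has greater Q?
Q(A) = 529.2 L/s, Q(B) = 568.8 L/s. Answer: B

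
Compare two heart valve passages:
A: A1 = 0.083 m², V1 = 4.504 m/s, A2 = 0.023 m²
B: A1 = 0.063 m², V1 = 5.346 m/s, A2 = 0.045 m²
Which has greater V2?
V2(A) = 16.25 m/s, V2(B) = 7.484 m/s. Answer: A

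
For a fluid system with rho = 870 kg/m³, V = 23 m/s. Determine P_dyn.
Formula: P_{dyn} = \frac{1}{2} \rho V^2
P_dyn = 0.5·870·23²/1000 = 230.1 kPa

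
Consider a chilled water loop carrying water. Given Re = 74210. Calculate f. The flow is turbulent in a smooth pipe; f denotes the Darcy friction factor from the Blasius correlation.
Formula: f = \frac{0.316}{Re^{0.25}}
f = 0.316/74210^0.25 = 0.01915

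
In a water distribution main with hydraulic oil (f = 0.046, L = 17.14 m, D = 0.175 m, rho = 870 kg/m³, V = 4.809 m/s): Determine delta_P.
Formula: \Delta P = f \frac{L}{D} \frac{\rho V^2}{2}
delta_P = 0.046·(17.14/0.175)·0.5·870·4.809²/1000 = 45.32 kPa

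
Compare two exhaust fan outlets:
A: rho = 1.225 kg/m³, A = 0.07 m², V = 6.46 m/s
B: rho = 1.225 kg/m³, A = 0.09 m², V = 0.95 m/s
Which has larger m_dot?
m_dot(A) = 0.5539 kg/s, m_dot(B) = 0.1047 kg/s. Answer: A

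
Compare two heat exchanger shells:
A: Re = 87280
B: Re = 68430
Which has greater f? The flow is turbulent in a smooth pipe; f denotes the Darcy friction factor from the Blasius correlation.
f(A) = 0.01838, f(B) = 0.01954. Answer: B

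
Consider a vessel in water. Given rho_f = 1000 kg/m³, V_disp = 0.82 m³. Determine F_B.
Formula: F_B = \rho_f g V_{disp}
F_B = 1000·9.81·0.82 = 8044 N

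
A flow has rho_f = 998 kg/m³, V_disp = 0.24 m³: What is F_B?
Formula: F_B = \rho_f g V_{disp}
F_B = 998·9.81·0.24 = 2350 N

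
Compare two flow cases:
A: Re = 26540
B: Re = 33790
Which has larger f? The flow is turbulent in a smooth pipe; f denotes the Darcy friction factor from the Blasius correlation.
f(A) = 0.02476, f(B) = 0.02331. Answer: A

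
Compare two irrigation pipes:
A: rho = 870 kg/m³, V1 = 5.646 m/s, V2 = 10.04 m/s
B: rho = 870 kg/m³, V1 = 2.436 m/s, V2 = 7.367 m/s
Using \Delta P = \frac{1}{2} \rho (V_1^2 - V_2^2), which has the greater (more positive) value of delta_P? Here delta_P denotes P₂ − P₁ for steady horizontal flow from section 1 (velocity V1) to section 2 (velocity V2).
delta_P(A) = -29.98 kPa, delta_P(B) = -21.03 kPa. Answer: B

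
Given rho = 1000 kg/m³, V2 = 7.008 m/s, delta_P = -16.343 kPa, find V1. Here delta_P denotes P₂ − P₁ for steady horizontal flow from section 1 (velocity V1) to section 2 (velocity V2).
Formula: \Delta P = \frac{1}{2} \rho (V_1^2 - V_2^2)
Substituting knowns: -16.343 = 0.5·1000·(V1² − 7.008²)/1000
Solving for V1: V1 = √(7.008² + 2·(-16.343·1000)/1000) = 4.053 m/s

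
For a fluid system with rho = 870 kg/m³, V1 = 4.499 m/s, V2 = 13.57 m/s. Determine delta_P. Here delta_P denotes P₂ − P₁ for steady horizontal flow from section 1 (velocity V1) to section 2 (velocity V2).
Formula: \Delta P = \frac{1}{2} \rho (V_1^2 - V_2^2)
delta_P = 0.5·870·(4.499² − 13.57²)/1000 = -71.3 kPa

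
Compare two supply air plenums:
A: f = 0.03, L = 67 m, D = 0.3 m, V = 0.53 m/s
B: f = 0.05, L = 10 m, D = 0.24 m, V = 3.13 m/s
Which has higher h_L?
h_L(A) = 0.09592 m, h_L(B) = 1.04 m. Answer: B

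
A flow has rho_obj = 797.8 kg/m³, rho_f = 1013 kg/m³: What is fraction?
Formula: f_{sub} = \frac{\rho_{obj}}{\rho_f}
fraction = 797.8/1013 = 0.7876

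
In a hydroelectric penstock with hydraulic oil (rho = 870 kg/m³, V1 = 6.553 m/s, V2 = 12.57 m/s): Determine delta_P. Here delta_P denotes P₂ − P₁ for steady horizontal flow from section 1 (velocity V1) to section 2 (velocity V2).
Formula: \Delta P = \frac{1}{2} \rho (V_1^2 - V_2^2)
delta_P = 0.5·870·(6.553² − 12.57²)/1000 = -50.05 kPa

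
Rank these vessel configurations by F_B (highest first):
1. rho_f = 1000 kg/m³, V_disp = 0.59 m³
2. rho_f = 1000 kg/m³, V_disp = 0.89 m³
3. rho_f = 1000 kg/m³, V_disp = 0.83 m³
Case 1: F_B = 5788 N
Case 2: F_B = 8731 N
Case 3: F_B = 8142 N
Ranking (highest first): 2, 3, 1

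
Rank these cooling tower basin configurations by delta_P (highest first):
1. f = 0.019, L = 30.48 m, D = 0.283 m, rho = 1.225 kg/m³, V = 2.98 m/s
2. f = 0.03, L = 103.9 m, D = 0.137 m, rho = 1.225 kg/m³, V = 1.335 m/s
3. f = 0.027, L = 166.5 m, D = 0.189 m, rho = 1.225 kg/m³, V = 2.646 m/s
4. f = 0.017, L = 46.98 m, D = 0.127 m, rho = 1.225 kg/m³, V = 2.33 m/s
Case 1: delta_P = 0.01113 kPa
Case 2: delta_P = 0.02484 kPa
Case 3: delta_P = 0.102 kPa
Case 4: delta_P = 0.02091 kPa
Ranking (highest first): 3, 2, 4, 1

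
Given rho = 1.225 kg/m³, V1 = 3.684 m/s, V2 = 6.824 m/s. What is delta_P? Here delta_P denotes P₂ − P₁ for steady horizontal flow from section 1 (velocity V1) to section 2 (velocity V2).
Formula: \Delta P = \frac{1}{2} \rho (V_1^2 - V_2^2)
delta_P = 0.5·1.225·(3.684² − 6.824²)/1000 = -0.02021 kPa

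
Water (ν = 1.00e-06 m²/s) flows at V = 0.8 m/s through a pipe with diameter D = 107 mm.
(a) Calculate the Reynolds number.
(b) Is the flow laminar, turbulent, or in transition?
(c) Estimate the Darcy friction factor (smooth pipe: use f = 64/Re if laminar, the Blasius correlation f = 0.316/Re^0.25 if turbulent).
(a) Re = V·D/ν = 0.8·0.107/1.00e-06 = 85600
(b) Flow regime: turbulent (Re > 4000)
(c) Friction factor: f = 0.316/Re^0.25 = 0.316/85600^0.25 = 0.01847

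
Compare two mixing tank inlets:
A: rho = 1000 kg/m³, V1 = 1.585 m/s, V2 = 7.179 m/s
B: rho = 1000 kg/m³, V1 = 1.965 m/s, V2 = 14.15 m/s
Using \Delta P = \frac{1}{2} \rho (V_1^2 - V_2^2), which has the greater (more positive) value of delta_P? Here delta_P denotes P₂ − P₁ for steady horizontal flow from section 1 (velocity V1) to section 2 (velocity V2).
delta_P(A) = -24.51 kPa, delta_P(B) = -98.18 kPa. Answer: A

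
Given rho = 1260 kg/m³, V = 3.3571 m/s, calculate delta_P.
Formula: V = \sqrt{\frac{2 \Delta P}{\rho}}
Substituting knowns: 3.3571 = √(2·(delta_P·1000)/1260)
Solving for delta_P: delta_P = 3.3571²·1260/2/1000 = 7.1 kPa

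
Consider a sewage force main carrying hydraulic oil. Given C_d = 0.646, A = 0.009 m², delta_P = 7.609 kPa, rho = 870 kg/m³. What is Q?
Formula: Q = C_d A \sqrt{\frac{2 \Delta P}{\rho}}
Q = 0.646·0.009·√(2·(7.609·1000)/870)·1000 = 24.32 L/s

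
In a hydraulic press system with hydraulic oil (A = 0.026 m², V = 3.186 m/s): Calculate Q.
Formula: Q = A V
Q = 0.026·3.186·1000 = 82.84 L/s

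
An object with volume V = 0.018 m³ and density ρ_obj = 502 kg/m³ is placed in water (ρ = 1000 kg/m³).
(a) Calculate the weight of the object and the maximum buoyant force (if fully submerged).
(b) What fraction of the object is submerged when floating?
(a) W=rho_obj*g*V=502*9.81*0.018=88.6 N; F_B(max)=rho*g*V=1000*9.81*0.018=176.6 N
(b) Floating fraction=rho_obj/rho=502/1000=0.502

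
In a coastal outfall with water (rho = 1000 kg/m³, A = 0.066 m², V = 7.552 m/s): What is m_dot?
Formula: \dot{m} = \rho A V
m_dot = 1000·0.066·7.552 = 498.4 kg/s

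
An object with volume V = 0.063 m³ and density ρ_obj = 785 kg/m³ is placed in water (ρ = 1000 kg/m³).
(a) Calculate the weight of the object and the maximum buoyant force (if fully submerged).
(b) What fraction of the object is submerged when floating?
(a) W=rho_obj*g*V=785*9.81*0.063=485.2 N; F_B(max)=rho*g*V=1000*9.81*0.063=618.0 N
(b) Floating fraction=rho_obj/rho=785/1000=0.785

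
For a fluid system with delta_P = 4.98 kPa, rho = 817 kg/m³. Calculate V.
Formula: V = \sqrt{\frac{2 \Delta P}{\rho}}
V = √(2·(4.98·1000)/817) = 3.492 m/s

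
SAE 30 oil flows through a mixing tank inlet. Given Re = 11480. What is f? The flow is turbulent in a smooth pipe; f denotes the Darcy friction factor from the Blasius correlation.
Formula: f = \frac{0.316}{Re^{0.25}}
f = 0.316/11480^0.25 = 0.03053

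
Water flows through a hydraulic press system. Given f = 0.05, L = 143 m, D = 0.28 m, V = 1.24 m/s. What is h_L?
Formula: h_L = f \frac{L}{D} \frac{V^2}{2g}
h_L = 0.05·(143/0.28)·1.24²/(2·9.81) = 2.001 m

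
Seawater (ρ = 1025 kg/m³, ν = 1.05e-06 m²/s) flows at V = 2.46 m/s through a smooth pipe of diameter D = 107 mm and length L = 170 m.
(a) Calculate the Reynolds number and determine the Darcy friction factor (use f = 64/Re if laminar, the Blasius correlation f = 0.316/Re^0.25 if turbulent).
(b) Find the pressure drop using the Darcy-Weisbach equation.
(a) Re = V·D/ν = 2.46·0.107/1.05e-06 = 250690 → turbulent (Re > 4000); f = 0.316/Re^0.25 = 0.316/250690^0.25 = 0.014122 (Blasius is strictly valid for Re ≲ 1e5; used here as the smooth-pipe estimate the problem specifies)
(b) Darcy-Weisbach: ΔP = f·(L/D)·½ρV²/1000 = 0.014122·(170/0.107)·½·1025·2.46²/1000 = 69.59 kPa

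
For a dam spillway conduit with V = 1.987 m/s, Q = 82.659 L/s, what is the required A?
Formula: Q = A V
Substituting knowns: 82.659 = A·1.987·1000
Solving for A: A = (82.659/1000)/1.987 = 0.0416 m²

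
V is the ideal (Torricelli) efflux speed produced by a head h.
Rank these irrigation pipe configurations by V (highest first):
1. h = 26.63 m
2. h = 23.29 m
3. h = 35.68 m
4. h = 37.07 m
Case 1: V = 22.86 m/s
Case 2: V = 21.38 m/s
Case 3: V = 26.46 m/s
Case 4: V = 26.97 m/s
Ranking (highest first): 4, 3, 1, 2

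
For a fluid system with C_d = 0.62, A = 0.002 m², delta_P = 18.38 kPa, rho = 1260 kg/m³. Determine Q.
Formula: Q = C_d A \sqrt{\frac{2 \Delta P}{\rho}}
Q = 0.62·0.002·√(2·(18.38·1000)/1260)·1000 = 6.698 L/s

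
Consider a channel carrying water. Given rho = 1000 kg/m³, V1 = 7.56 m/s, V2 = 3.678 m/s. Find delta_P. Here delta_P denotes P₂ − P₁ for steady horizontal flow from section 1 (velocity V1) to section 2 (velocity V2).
Formula: \Delta P = \frac{1}{2} \rho (V_1^2 - V_2^2)
delta_P = 0.5·1000·(7.56² − 3.678²)/1000 = 21.81 kPa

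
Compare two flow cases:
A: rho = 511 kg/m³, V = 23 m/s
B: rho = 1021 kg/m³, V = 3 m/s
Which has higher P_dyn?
P_dyn(A) = 135.2 kPa, P_dyn(B) = 4.595 kPa. Answer: A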